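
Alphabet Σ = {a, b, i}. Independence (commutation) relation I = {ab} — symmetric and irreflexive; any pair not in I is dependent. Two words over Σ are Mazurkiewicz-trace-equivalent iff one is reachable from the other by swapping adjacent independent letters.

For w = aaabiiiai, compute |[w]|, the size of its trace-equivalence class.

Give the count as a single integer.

4

drop 0:a onto floor
drop 1:a onto {0:a}
drop 2:a onto {1:a}
drop 3:b onto floor
drop 4:i onto {2:a, 3:b}
drop 5:i onto {4:i}
drop 6:i onto {5:i}
drop 7:a onto {6:i}
drop 8:i onto {7:a}
ground layer = {0:a, 3:b}
drop-orders for the pieces not yet dropped (sum over which currently-grounded one goes next):
  1 to go: {8} 1
  2 to go: {7,8} 1
  3 to go: {6,7,8} 1
  4 to go: {5,6,7,8} 1
  5 to go: {4,5,6,7,8} 1
  6 to go: {2,4,5,6,7,8} 1  {3,4,5,6,7,8} 1
  7 to go: {1,2,4,5,6,7,8} 1  {2,3,4,5,6,7,8} 2
  if 0:a drops first: 3 orders
  if 3:b drops first: 1 orders
heap linearizations: 4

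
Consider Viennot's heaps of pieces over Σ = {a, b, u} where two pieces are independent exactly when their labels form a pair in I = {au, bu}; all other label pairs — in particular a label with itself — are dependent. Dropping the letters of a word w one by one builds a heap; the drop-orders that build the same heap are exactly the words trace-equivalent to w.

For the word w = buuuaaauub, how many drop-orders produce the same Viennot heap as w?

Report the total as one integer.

252

0(b) covers ∅
1(u) covers ∅
2(u) covers 1:u
3(u) covers 2:u
4(a) covers 0:b
5(a) covers 4:a
6(a) covers 5:a
7(u) covers 3:u
8(u) covers 7:u
9(b) covers 6:a
floor of heap: 0:b, 1:u
completions by unplaced set U, small U first (add the entries for U minus each lowest piece of U):
  |U|=1: {8}:1  {9}:1
  |U|=2: {6,9}:1  {7,8}:1  {8,9}:2
  |U|=3: {3,7,8}:1  {5,6,9}:1  {6,8,9}:3  {7,8,9}:3
  |U|=4: {2,3,7,8}:1  {3,7,8,9}:4  {4,5,6,9}:1  {5,6,8,9}:4  {6,7,8,9}:6
  |U|=5: {0,4,5,6,9}:1  {1,2,3,7,8}:1  {2,3,7,8,9}:5  {3,6,7,8,9}:10  {4,5,6,8,9}:5  {5,6,7,8,9}:10
  |U|=6: {0,4,5,6,8,9}:6  {1,2,3,7,8,9}:6  {2,3,6,7,8,9}:15  {3,5,6,7,8,9}:20  {4,5,6,7,8,9}:15
  |U|=7: {0,4,5,6,7,8,9}:21  {1,2,3,6,7,8,9}:21  {2,3,5,6,7,8,9}:35  {3,4,5,6,7,8,9}:35
  |U|=8: {0,3,4,5,6,7,8,9}:56  {1,2,3,5,6,7,8,9}:56  {2,3,4,5,6,7,8,9}:70
  start at 0(b): 126
  start at 1(u): 126
sum over floor = 252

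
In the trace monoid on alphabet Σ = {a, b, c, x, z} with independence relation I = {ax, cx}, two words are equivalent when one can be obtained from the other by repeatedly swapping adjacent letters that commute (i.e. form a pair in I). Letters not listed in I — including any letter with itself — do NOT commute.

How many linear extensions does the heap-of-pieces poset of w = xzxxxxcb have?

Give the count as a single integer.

drop 0:x onto floor
drop 1:z onto {0:x}
drop 2:x onto {1:z}
drop 3:x onto {2:x}
drop 4:x onto {3:x}
drop 5:x onto {4:x}
drop 6:c onto {1:z}
drop 7:b onto {5:x, 6:c}
ground layer = {0:x}
drop-orders for the pieces not yet dropped (sum over which currently-grounded one goes next):
  1 to go: {7} 1
  2 to go: {5,7} 1  {6,7} 1
  3 to go: {4,5,7} 1  {5,6,7} 2
  4 to go: {3,4,5,7} 1  {4,5,6,7} 3
  5 to go: {2,3,4,5,7} 1  {3,4,5,6,7} 4
  6 to go: {2,3,4,5,6,7} 5
  if 0:x drops first: 5 orders

5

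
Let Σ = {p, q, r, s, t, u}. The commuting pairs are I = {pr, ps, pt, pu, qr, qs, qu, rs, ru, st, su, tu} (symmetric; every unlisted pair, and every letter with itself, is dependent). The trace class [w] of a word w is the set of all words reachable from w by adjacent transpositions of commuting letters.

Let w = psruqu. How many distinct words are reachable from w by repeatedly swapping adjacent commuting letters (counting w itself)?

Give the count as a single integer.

#0=p has no predecessor
#1=s has no predecessor
#2=r has no predecessor
#3=u has no predecessor
#4=q depends on [0:p]
#5=u depends on [3:u]
sources: [0:p, 1:s, 2:r, 3:u]
N(rest) = Σ N(rest − s) over sources s of rest; N(one piece) = 1:
  size 1 → [1]=1  [2]=1  [4]=1  [5]=1
  size 2 → [0,4]=1  [1,2]=2  [1,4]=2  [1,5]=2  [2,4]=2  [2,5]=2  [3,5]=1  [4,5]=2
  size 3 → [0,1,4]=3  [0,2,4]=3  [0,4,5]=3  [1,2,4]=6  [1,2,5]=6  [1,3,5]=3  [1,4,5]=6  [2,3,5]=3  [2,4,5]=6  [3,4,5]=3
  size 4 → [0,1,2,4]=12  [0,1,4,5]=12  [0,2,4,5]=12  [0,3,4,5]=6  [1,2,3,5]=12  [1,2,4,5]=24  [1,3,4,5]=12  [2,3,4,5]=12
  first=0(p) contributes 60
  first=1(s) contributes 30
  first=2(r) contributes 30
  first=3(u) contributes 60
|[w]| = 180

180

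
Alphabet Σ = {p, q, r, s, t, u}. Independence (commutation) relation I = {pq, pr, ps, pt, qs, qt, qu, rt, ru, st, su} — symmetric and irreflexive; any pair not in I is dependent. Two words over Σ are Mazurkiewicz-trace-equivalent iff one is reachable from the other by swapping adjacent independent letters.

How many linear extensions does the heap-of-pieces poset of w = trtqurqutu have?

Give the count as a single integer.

#0=t has no predecessor
#1=r has no predecessor
#2=t depends on [0:t]
#3=q depends on [1:r]
#4=u depends on [2:t]
#5=r depends on [3:q]
#6=q depends on [5:r]
#7=u depends on [4:u]
#8=t depends on [7:u]
#9=u depends on [8:t]
sources: [0:t, 1:r]
N(rest) = Σ N(rest − s) over sources s of rest; N(one piece) = 1:
  size 1 → [6]=1  [9]=1
  size 2 → [5,6]=1  [6,9]=2  [8,9]=1
  size 3 → [3,5,6]=1  [5,6,9]=3  [6,8,9]=3  [7,8,9]=1
  size 4 → [1,3,5,6]=1  [3,5,6,9]=4  [4,7,8,9]=1  [5,6,8,9]=6  [6,7,8,9]=4
  size 5 → [1,3,5,6,9]=5  [2,4,7,8,9]=1  [3,5,6,8,9]=10  [4,6,7,8,9]=5  [5,6,7,8,9]=10
  size 6 → [0,2,4,7,8,9]=1  [1,3,5,6,8,9]=15  [2,4,6,7,8,9]=6  [3,5,6,7,8,9]=20  [4,5,6,7,8,9]=15
  size 7 → [0,2,4,6,7,8,9]=7  [1,3,5,6,7,8,9]=35  [2,4,5,6,7,8,9]=21  [3,4,5,6,7,8,9]=35
  size 8 → [0,2,4,5,6,7,8,9]=28  [1,3,4,5,6,7,8,9]=70  [2,3,4,5,6,7,8,9]=56
  first=0(t) contributes 126
  first=1(r) contributes 84
|[w]| = 210

210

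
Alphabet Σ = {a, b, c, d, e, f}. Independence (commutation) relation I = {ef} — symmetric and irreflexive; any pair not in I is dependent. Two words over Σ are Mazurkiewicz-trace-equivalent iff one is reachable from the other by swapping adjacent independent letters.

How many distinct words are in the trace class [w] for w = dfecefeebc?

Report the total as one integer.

8

0(d) covers ∅
1(f) covers 0:d
2(e) covers 0:d
3(c) covers 1:f, 2:e
4(e) covers 3:c
5(f) covers 3:c
6(e) covers 4:e
7(e) covers 6:e
8(b) covers 5:f, 7:e
9(c) covers 8:b
floor of heap: 0:d
completions by unplaced set U, small U first (add the entries for U minus each lowest piece of U):
  |U|=1: {9}:1
  |U|=2: {8,9}:1
  |U|=3: {5,8,9}:1  {7,8,9}:1
  |U|=4: {5,7,8,9}:2  {6,7,8,9}:1
  |U|=5: {4,6,7,8,9}:1  {5,6,7,8,9}:3
  |U|=6: {4,5,6,7,8,9}:4
  |U|=7: {3,4,5,6,7,8,9}:4
  |U|=8: {1,3,4,5,6,7,8,9}:4  {2,3,4,5,6,7,8,9}:4
  start at 0(d): 8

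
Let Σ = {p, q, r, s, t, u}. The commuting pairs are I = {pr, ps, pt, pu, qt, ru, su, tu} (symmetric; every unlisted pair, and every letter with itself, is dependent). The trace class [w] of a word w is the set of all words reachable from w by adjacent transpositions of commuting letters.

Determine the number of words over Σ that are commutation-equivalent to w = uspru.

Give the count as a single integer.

drop 0:u onto floor
drop 1:s onto floor
drop 2:p onto floor
drop 3:r onto {1:s}
drop 4:u onto {0:u}
ground layer = {0:u, 1:s, 2:p}
drop-orders for the pieces not yet dropped (sum over which currently-grounded one goes next):
  1 to go: {2} 1  {3} 1  {4} 1
  2 to go: {0,4} 1  {1,3} 1  {2,3} 2  {2,4} 2  {3,4} 2
  3 to go: {0,2,4} 3  {0,3,4} 3  {1,2,3} 3  {1,3,4} 3  {2,3,4} 6
  if 0:u drops first: 12 orders
  if 1:s drops first: 12 orders
  if 2:p drops first: 6 orders
heap linearizations: 30

30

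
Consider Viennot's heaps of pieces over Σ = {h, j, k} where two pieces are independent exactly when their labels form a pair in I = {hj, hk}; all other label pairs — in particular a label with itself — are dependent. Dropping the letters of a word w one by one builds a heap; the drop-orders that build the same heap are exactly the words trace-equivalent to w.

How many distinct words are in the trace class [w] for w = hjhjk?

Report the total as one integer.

#0=h has no predecessor
#1=j has no predecessor
#2=h depends on [0:h]
#3=j depends on [1:j]
#4=k depends on [3:j]
sources: [0:h, 1:j]
N(rest) = Σ N(rest − s) over sources s of rest; N(one piece) = 1:
  size 1 → [2]=1  [4]=1
  size 2 → [0,2]=1  [2,4]=2  [3,4]=1
  size 3 → [0,2,4]=3  [1,3,4]=1  [2,3,4]=3
  first=0(h) contributes 4
  first=1(j) contributes 6
|[w]| = 10

10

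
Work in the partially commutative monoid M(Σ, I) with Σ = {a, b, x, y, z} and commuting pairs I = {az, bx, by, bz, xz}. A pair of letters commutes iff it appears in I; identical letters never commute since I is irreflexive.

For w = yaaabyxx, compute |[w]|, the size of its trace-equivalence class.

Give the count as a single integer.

#0=y has no predecessor
#1=a depends on [0:y]
#2=a depends on [1:a]
#3=a depends on [2:a]
#4=b depends on [3:a]
#5=y depends on [3:a]
#6=x depends on [5:y]
#7=x depends on [6:x]
sources: [0:y]
N(rest) = Σ N(rest − s) over sources s of rest; N(one piece) = 1:
  size 1 → [4]=1  [7]=1
  size 2 → [4,7]=2  [6,7]=1
  size 3 → [4,6,7]=3  [5,6,7]=1
  size 4 → [4,5,6,7]=4
  size 5 → [3,4,5,6,7]=4
  size 6 → [2,3,4,5,6,7]=4
  first=0(y) contributes 4

4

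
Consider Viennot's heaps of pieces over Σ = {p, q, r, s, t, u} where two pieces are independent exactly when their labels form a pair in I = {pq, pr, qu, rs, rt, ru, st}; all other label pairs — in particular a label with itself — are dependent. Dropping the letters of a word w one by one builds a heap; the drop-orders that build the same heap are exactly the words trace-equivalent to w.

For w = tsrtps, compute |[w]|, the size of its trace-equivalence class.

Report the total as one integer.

18

#0=t has no predecessor
#1=s has no predecessor
#2=r has no predecessor
#3=t depends on [0:t]
#4=p depends on [1:s, 3:t]
#5=s depends on [4:p]
sources: [0:t, 1:s, 2:r]
N(rest) = Σ N(rest − s) over sources s of rest; N(one piece) = 1:
  size 1 → [2]=1  [5]=1
  size 2 → [2,5]=2  [4,5]=1
  size 3 → [1,4,5]=1  [2,4,5]=3  [3,4,5]=1
  size 4 → [0,3,4,5]=1  [1,2,4,5]=4  [1,3,4,5]=2  [2,3,4,5]=4
  first=0(t) contributes 10
  first=1(s) contributes 5
  first=2(r) contributes 3
|[w]| = 18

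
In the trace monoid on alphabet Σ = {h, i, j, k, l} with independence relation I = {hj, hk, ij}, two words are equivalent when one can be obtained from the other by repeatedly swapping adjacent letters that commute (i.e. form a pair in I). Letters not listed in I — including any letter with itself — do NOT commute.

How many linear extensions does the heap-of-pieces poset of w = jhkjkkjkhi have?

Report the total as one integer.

0(j) covers ∅
1(h) covers ∅
2(k) covers 0:j
3(j) covers 2:k
4(k) covers 3:j
5(k) covers 4:k
6(j) covers 5:k
7(k) covers 6:j
8(h) covers 1:h
9(i) covers 7:k, 8:h
floor of heap: 0:j, 1:h
completions by unplaced set U, small U first (add the entries for U minus each lowest piece of U):
  |U|=1: {9}:1
  |U|=2: {7,9}:1  {8,9}:1
  |U|=3: {1,8,9}:1  {6,7,9}:1  {7,8,9}:2
  |U|=4: {1,7,8,9}:3  {5,6,7,9}:1  {6,7,8,9}:3
  |U|=5: {1,6,7,8,9}:6  {4,5,6,7,9}:1  {5,6,7,8,9}:4
  |U|=6: {1,5,6,7,8,9}:10  {3,4,5,6,7,9}:1  {4,5,6,7,8,9}:5
  |U|=7: {1,4,5,6,7,8,9}:15  {2,3,4,5,6,7,9}:1  {3,4,5,6,7,8,9}:6
  |U|=8: {0,2,3,4,5,6,7,9}:1  {1,3,4,5,6,7,8,9}:21  {2,3,4,5,6,7,8,9}:7
  start at 0(j): 28
  start at 1(h): 8
sum over floor = 36

36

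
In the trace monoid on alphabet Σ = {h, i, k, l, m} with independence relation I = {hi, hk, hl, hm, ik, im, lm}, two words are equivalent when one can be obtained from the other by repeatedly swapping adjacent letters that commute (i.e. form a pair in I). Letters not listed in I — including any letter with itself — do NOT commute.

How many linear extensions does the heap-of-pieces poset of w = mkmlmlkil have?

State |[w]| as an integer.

#0=m has no predecessor
#1=k depends on [0:m]
#2=m depends on [1:k]
#3=l depends on [1:k]
#4=m depends on [2:m]
#5=l depends on [3:l]
#6=k depends on [4:m, 5:l]
#7=i depends on [5:l]
#8=l depends on [6:k, 7:i]
sources: [0:m]
N(rest) = Σ N(rest − s) over sources s of rest; N(one piece) = 1:
  size 1 → [8]=1
  size 2 → [6,8]=1  [7,8]=1
  size 3 → [4,6,8]=1  [6,7,8]=2
  size 4 → [2,4,6,8]=1  [4,6,7,8]=3  [5,6,7,8]=2
  size 5 → [2,4,6,7,8]=4  [3,5,6,7,8]=2  [4,5,6,7,8]=5
  size 6 → [2,4,5,6,7,8]=9  [3,4,5,6,7,8]=7
  size 7 → [2,3,4,5,6,7,8]=16
  first=0(m) contributes 16

16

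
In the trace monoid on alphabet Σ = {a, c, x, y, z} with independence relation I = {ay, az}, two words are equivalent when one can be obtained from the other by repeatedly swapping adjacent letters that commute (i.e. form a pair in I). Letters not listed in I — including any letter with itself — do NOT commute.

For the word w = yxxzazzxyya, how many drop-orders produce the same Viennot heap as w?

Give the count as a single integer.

12

piece 0:y — minimal
piece 1:x rests on {0:y}
piece 2:x rests on {1:x}
piece 3:z rests on {2:x}
piece 4:a rests on {2:x}
piece 5:z rests on {3:z}
piece 6:z rests on {5:z}
piece 7:x rests on {4:a, 6:z}
piece 8:y rests on {7:x}
piece 9:y rests on {8:y}
piece 10:a rests on {7:x}
minimal pieces: {0:y}
ways to finish when only these pieces remain (= sum over removing one remaining piece with nothing left below it):
  1 left: {9}→1  {10}→1
  2 left: {8,9}→1  {9,10}→2
  3 left: {8,9,10}→3
  4 left: {7,8,9,10}→3
  5 left: {4,7,8,9,10}→3  {6,7,8,9,10}→3
  6 left: {4,6,7,8,9,10}→6  {5,6,7,8,9,10}→3
  7 left: {3,5,6,7,8,9,10}→3  {4,5,6,7,8,9,10}→9
  8 left: {3,4,5,6,7,8,9,10}→12
  9 left: {2,3,4,5,6,7,8,9,10}→12
  placing 0:y first → 12 extensions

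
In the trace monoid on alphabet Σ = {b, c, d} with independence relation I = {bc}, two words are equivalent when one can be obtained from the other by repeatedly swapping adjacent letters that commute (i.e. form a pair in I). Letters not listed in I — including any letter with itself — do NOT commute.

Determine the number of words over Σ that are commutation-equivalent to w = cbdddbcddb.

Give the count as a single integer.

0(c) covers ∅
1(b) covers ∅
2(d) covers 0:c, 1:b
3(d) covers 2:d
4(d) covers 3:d
5(b) covers 4:d
6(c) covers 4:d
7(d) covers 5:b, 6:c
8(d) covers 7:d
9(b) covers 8:d
floor of heap: 0:c, 1:b
completions by unplaced set U, small U first (add the entries for U minus each lowest piece of U):
  |U|=1: {9}:1
  |U|=2: {8,9}:1
  |U|=3: {7,8,9}:1
  |U|=4: {5,7,8,9}:1  {6,7,8,9}:1
  |U|=5: {5,6,7,8,9}:2
  |U|=6: {4,5,6,7,8,9}:2
  |U|=7: {3,4,5,6,7,8,9}:2
  |U|=8: {2,3,4,5,6,7,8,9}:2
  start at 0(c): 2
  start at 1(b): 2
sum over floor = 4

4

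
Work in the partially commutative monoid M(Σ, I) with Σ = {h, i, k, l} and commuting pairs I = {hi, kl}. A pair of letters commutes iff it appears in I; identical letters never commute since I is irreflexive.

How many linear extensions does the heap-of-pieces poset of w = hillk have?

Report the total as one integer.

0(h) covers ∅
1(i) covers ∅
2(l) covers 0:h, 1:i
3(l) covers 2:l
4(k) covers 0:h, 1:i
floor of heap: 0:h, 1:i
completions by unplaced set U, small U first (add the entries for U minus each lowest piece of U):
  |U|=1: {3}:1  {4}:1
  |U|=2: {2,3}:1  {3,4}:2
  |U|=3: {2,3,4}:3
  start at 0(h): 3
  start at 1(i): 3
sum over floor = 6

6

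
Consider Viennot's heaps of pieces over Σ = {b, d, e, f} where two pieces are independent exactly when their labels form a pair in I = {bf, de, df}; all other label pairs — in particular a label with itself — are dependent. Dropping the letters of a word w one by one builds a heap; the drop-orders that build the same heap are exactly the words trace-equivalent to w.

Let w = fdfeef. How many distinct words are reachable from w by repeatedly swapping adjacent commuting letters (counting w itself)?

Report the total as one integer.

6

piece 0:f — minimal
piece 1:d — minimal
piece 2:f rests on {0:f}
piece 3:e rests on {2:f}
piece 4:e rests on {3:e}
piece 5:f rests on {4:e}
minimal pieces: {0:f, 1:d}
ways to finish when only these pieces remain (= sum over removing one remaining piece with nothing left below it):
  1 left: {1}→1  {5}→1
  2 left: {1,5}→2  {4,5}→1
  3 left: {1,4,5}→3  {3,4,5}→1
  4 left: {1,3,4,5}→4  {2,3,4,5}→1
  placing 0:f first → 5 extensions
  placing 1:d first → 1 extensions
total linear extensions = 6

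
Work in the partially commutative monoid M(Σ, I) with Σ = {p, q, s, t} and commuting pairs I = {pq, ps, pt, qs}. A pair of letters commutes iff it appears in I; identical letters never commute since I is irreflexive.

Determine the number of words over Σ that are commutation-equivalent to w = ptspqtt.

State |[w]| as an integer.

42

piece 0:p — minimal
piece 1:t — minimal
piece 2:s rests on {1:t}
piece 3:p rests on {0:p}
piece 4:q rests on {1:t}
piece 5:t rests on {2:s, 4:q}
piece 6:t rests on {5:t}
minimal pieces: {0:p, 1:t}
ways to finish when only these pieces remain (= sum over removing one remaining piece with nothing left below it):
  1 left: {3}→1  {6}→1
  2 left: {0,3}→1  {3,6}→2  {5,6}→1
  3 left: {0,3,6}→3  {2,5,6}→1  {3,5,6}→3  {4,5,6}→1
  4 left: {0,3,5,6}→6  {2,3,5,6}→4  {2,4,5,6}→2  {3,4,5,6}→4
  5 left: {0,2,3,5,6}→10  {0,3,4,5,6}→10  {1,2,4,5,6}→2  {2,3,4,5,6}→10
  placing 0:p first → 12 extensions
  placing 1:t first → 30 extensions
total linear extensions = 42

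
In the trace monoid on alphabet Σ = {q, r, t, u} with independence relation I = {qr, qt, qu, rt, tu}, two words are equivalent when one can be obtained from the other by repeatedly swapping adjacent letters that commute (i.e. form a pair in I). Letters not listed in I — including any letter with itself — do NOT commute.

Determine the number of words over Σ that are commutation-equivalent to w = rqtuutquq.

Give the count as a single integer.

#0=r has no predecessor
#1=q has no predecessor
#2=t has no predecessor
#3=u depends on [0:r]
#4=u depends on [3:u]
#5=t depends on [2:t]
#6=q depends on [1:q]
#7=u depends on [4:u]
#8=q depends on [6:q]
sources: [0:r, 1:q, 2:t]
N(rest) = Σ N(rest − s) over sources s of rest; N(one piece) = 1:
  size 1 → [5]=1  [7]=1  [8]=1
  size 2 → [2,5]=1  [4,7]=1  [5,7]=2  [5,8]=2  [6,8]=1  [7,8]=2
  size 3 → [1,6,8]=1  [2,5,7]=3  [2,5,8]=3  [3,4,7]=1  [4,5,7]=3  [4,7,8]=3  [5,6,8]=3  [5,7,8]=6  [6,7,8]=3
  size 4 → [0,3,4,7]=1  [1,5,6,8]=4  [1,6,7,8]=4  [2,4,5,7]=6  [2,5,6,8]=6  [2,5,7,8]=12  [3,4,5,7]=4  [3,4,7,8]=4  [4,5,7,8]=12  [4,6,7,8]=6  [5,6,7,8]=12
  size 5 → [0,3,4,5,7]=5  [0,3,4,7,8]=5  [1,2,5,6,8]=10  [1,4,6,7,8]=10  [1,5,6,7,8]=20  [2,3,4,5,7]=10  [2,4,5,7,8]=30  [2,5,6,7,8]=30  [3,4,5,7,8]=20  [3,4,6,7,8]=10  [4,5,6,7,8]=30
  size 6 → [0,2,3,4,5,7]=15  [0,3,4,5,7,8]=30  [0,3,4,6,7,8]=15  [1,2,5,6,7,8]=60  [1,3,4,6,7,8]=20  [1,4,5,6,7,8]=60  [2,3,4,5,7,8]=60  [2,4,5,6,7,8]=90  [3,4,5,6,7,8]=60
  size 7 → [0,1,3,4,6,7,8]=35  [0,2,3,4,5,7,8]=105  [0,3,4,5,6,7,8]=105  [1,2,4,5,6,7,8]=210  [1,3,4,5,6,7,8]=140  [2,3,4,5,6,7,8]=210
  first=0(r) contributes 560
  first=1(q) contributes 420
  first=2(t) contributes 280
|[w]| = 1260

1260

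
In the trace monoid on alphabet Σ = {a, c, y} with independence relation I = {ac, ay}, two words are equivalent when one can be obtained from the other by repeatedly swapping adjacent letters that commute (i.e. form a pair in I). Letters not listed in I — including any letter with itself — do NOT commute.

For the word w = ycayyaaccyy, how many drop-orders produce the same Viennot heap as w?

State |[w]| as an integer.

piece 0:y — minimal
piece 1:c rests on {0:y}
piece 2:a — minimal
piece 3:y rests on {1:c}
piece 4:y rests on {3:y}
piece 5:a rests on {2:a}
piece 6:a rests on {5:a}
piece 7:c rests on {4:y}
piece 8:c rests on {7:c}
piece 9:y rests on {8:c}
piece 10:y rests on {9:y}
minimal pieces: {0:y, 2:a}
ways to finish when only these pieces remain (= sum over removing one remaining piece with nothing left below it):
  1 left: {6}→1  {10}→1
  2 left: {5,6}→1  {6,10}→2  {9,10}→1
  3 left: {2,5,6}→1  {5,6,10}→3  {6,9,10}→3  {8,9,10}→1
  4 left: {2,5,6,10}→4  {5,6,9,10}→6  {6,8,9,10}→4  {7,8,9,10}→1
  5 left: {2,5,6,9,10}→10  {4,7,8,9,10}→1  {5,6,8,9,10}→10  {6,7,8,9,10}→5
  6 left: {2,5,6,8,9,10}→20  {3,4,7,8,9,10}→1  {4,6,7,8,9,10}→6  {5,6,7,8,9,10}→15
  7 left: {1,3,4,7,8,9,10}→1  {2,5,6,7,8,9,10}→35  {3,4,6,7,8,9,10}→7  {4,5,6,7,8,9,10}→21
  8 left: {0,1,3,4,7,8,9,10}→1  {1,3,4,6,7,8,9,10}→8  {2,4,5,6,7,8,9,10}→56  {3,4,5,6,7,8,9,10}→28
  9 left: {0,1,3,4,6,7,8,9,10}→9  {1,3,4,5,6,7,8,9,10}→36  {2,3,4,5,6,7,8,9,10}→84
  placing 0:y first → 120 extensions
  placing 2:a first → 45 extensions
total linear extensions = 165

165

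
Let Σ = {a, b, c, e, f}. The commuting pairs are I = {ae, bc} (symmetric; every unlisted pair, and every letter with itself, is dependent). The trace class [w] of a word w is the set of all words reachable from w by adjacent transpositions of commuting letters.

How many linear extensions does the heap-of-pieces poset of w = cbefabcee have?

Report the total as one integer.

0(c) covers ∅
1(b) covers ∅
2(e) covers 0:c, 1:b
3(f) covers 2:e
4(a) covers 3:f
5(b) covers 4:a
6(c) covers 4:a
7(e) covers 5:b, 6:c
8(e) covers 7:e
floor of heap: 0:c, 1:b
completions by unplaced set U, small U first (add the entries for U minus each lowest piece of U):
  |U|=1: {8}:1
  |U|=2: {7,8}:1
  |U|=3: {5,7,8}:1  {6,7,8}:1
  |U|=4: {5,6,7,8}:2
  |U|=5: {4,5,6,7,8}:2
  |U|=6: {3,4,5,6,7,8}:2
  |U|=7: {2,3,4,5,6,7,8}:2
  start at 0(c): 2
  start at 1(b): 2
sum over floor = 4

4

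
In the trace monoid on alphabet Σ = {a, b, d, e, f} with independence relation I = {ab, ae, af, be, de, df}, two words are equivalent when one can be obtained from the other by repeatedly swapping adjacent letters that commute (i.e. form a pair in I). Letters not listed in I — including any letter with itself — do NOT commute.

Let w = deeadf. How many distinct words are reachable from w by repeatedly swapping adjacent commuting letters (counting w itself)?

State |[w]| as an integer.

20

piece 0:d — minimal
piece 1:e — minimal
piece 2:e rests on {1:e}
piece 3:a rests on {0:d}
piece 4:d rests on {3:a}
piece 5:f rests on {2:e}
minimal pieces: {0:d, 1:e}
ways to finish when only these pieces remain (= sum over removing one remaining piece with nothing left below it):
  1 left: {4}→1  {5}→1
  2 left: {2,5}→1  {3,4}→1  {4,5}→2
  3 left: {0,3,4}→1  {1,2,5}→1  {2,4,5}→3  {3,4,5}→3
  4 left: {0,3,4,5}→4  {1,2,4,5}→4  {2,3,4,5}→6
  placing 0:d first → 10 extensions
  placing 1:e first → 10 extensions
total linear extensions = 20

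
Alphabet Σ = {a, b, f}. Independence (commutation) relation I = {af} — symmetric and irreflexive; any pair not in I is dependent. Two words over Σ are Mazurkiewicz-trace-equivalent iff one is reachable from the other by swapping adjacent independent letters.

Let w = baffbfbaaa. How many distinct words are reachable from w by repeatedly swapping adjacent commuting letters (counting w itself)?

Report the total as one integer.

3

0(b) covers ∅
1(a) covers 0:b
2(f) covers 0:b
3(f) covers 2:f
4(b) covers 1:a, 3:f
5(f) covers 4:b
6(b) covers 5:f
7(a) covers 6:b
8(a) covers 7:a
9(a) covers 8:a
floor of heap: 0:b
completions by unplaced set U, small U first (add the entries for U minus each lowest piece of U):
  |U|=1: {9}:1
  |U|=2: {8,9}:1
  |U|=3: {7,8,9}:1
  |U|=4: {6,7,8,9}:1
  |U|=5: {5,6,7,8,9}:1
  |U|=6: {4,5,6,7,8,9}:1
  |U|=7: {1,4,5,6,7,8,9}:1  {3,4,5,6,7,8,9}:1
  |U|=8: {1,3,4,5,6,7,8,9}:2  {2,3,4,5,6,7,8,9}:1
  start at 0(b): 3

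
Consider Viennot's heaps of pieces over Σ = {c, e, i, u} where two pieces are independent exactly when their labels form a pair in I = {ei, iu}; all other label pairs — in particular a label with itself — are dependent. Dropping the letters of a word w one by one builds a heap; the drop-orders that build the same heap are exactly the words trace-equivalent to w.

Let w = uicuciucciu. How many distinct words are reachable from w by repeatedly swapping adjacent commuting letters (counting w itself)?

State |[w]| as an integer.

piece 0:u — minimal
piece 1:i — minimal
piece 2:c rests on {0:u, 1:i}
piece 3:u rests on {2:c}
piece 4:c rests on {3:u}
piece 5:i rests on {4:c}
piece 6:u rests on {4:c}
piece 7:c rests on {5:i, 6:u}
piece 8:c rests on {7:c}
piece 9:i rests on {8:c}
piece 10:u rests on {8:c}
minimal pieces: {0:u, 1:i}
ways to finish when only these pieces remain (= sum over removing one remaining piece with nothing left below it):
  1 left: {9}→1  {10}→1
  2 left: {9,10}→2
  3 left: {8,9,10}→2
  4 left: {7,8,9,10}→2
  5 left: {5,7,8,9,10}→2  {6,7,8,9,10}→2
  6 left: {5,6,7,8,9,10}→4
  7 left: {4,5,6,7,8,9,10}→4
  8 left: {3,4,5,6,7,8,9,10}→4
  9 left: {2,3,4,5,6,7,8,9,10}→4
  placing 0:u first → 4 extensions
  placing 1:i first → 4 extensions
total linear extensions = 8

8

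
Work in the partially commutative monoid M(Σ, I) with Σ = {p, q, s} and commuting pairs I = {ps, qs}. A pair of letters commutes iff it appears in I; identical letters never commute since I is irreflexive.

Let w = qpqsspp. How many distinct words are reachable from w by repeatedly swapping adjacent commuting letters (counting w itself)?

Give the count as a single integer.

21

#0=q has no predecessor
#1=p depends on [0:q]
#2=q depends on [1:p]
#3=s has no predecessor
#4=s depends on [3:s]
#5=p depends on [2:q]
#6=p depends on [5:p]
sources: [0:q, 3:s]
N(rest) = Σ N(rest − s) over sources s of rest; N(one piece) = 1:
  size 1 → [4]=1  [6]=1
  size 2 → [3,4]=1  [4,6]=2  [5,6]=1
  size 3 → [2,5,6]=1  [3,4,6]=3  [4,5,6]=3
  size 4 → [1,2,5,6]=1  [2,4,5,6]=4  [3,4,5,6]=6
  size 5 → [0,1,2,5,6]=1  [1,2,4,5,6]=5  [2,3,4,5,6]=10
  first=0(q) contributes 15
  first=3(s) contributes 6
|[w]| = 21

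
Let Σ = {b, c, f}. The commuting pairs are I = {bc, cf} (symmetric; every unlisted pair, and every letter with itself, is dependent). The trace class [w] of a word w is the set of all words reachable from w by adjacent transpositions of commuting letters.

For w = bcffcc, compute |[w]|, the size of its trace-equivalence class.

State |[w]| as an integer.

#0=b has no predecessor
#1=c has no predecessor
#2=f depends on [0:b]
#3=f depends on [2:f]
#4=c depends on [1:c]
#5=c depends on [4:c]
sources: [0:b, 1:c]
N(rest) = Σ N(rest − s) over sources s of rest; N(one piece) = 1:
  size 1 → [3]=1  [5]=1
  size 2 → [2,3]=1  [3,5]=2  [4,5]=1
  size 3 → [0,2,3]=1  [1,4,5]=1  [2,3,5]=3  [3,4,5]=3
  size 4 → [0,2,3,5]=4  [1,3,4,5]=4  [2,3,4,5]=6
  first=0(b) contributes 10
  first=1(c) contributes 10
|[w]| = 20

20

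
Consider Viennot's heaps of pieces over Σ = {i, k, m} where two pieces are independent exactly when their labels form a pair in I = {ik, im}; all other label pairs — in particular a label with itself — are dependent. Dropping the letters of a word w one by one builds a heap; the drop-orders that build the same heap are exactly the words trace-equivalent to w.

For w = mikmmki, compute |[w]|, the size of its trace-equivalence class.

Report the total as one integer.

0(m) covers ∅
1(i) covers ∅
2(k) covers 0:m
3(m) covers 2:k
4(m) covers 3:m
5(k) covers 4:m
6(i) covers 1:i
floor of heap: 0:m, 1:i
completions by unplaced set U, small U first (add the entries for U minus each lowest piece of U):
  |U|=1: {5}:1  {6}:1
  |U|=2: {1,6}:1  {4,5}:1  {5,6}:2
  |U|=3: {1,5,6}:3  {3,4,5}:1  {4,5,6}:3
  |U|=4: {1,4,5,6}:6  {2,3,4,5}:1  {3,4,5,6}:4
  |U|=5: {0,2,3,4,5}:1  {1,3,4,5,6}:10  {2,3,4,5,6}:5
  start at 0(m): 15
  start at 1(i): 6
sum over floor = 21

21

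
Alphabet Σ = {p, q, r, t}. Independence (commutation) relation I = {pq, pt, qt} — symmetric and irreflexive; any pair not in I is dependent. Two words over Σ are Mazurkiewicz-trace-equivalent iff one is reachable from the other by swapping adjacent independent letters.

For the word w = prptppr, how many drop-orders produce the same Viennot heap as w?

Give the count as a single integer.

4

0(p) covers ∅
1(r) covers 0:p
2(p) covers 1:r
3(t) covers 1:r
4(p) covers 2:p
5(p) covers 4:p
6(r) covers 3:t, 5:p
floor of heap: 0:p
completions by unplaced set U, small U first (add the entries for U minus each lowest piece of U):
  |U|=1: {6}:1
  |U|=2: {3,6}:1  {5,6}:1
  |U|=3: {3,5,6}:2  {4,5,6}:1
  |U|=4: {2,4,5,6}:1  {3,4,5,6}:3
  |U|=5: {2,3,4,5,6}:4
  start at 0(p): 4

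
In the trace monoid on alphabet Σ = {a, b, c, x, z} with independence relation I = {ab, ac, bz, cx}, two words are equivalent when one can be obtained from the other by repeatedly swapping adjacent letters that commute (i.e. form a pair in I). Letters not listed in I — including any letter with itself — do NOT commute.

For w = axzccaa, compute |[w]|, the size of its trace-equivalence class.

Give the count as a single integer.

6

piece 0:a — minimal
piece 1:x rests on {0:a}
piece 2:z rests on {1:x}
piece 3:c rests on {2:z}
piece 4:c rests on {3:c}
piece 5:a rests on {2:z}
piece 6:a rests on {5:a}
minimal pieces: {0:a}
ways to finish when only these pieces remain (= sum over removing one remaining piece with nothing left below it):
  1 left: {4}→1  {6}→1
  2 left: {3,4}→1  {4,6}→2  {5,6}→1
  3 left: {3,4,6}→3  {4,5,6}→3
  4 left: {3,4,5,6}→6
  5 left: {2,3,4,5,6}→6
  placing 0:a first → 6 extensions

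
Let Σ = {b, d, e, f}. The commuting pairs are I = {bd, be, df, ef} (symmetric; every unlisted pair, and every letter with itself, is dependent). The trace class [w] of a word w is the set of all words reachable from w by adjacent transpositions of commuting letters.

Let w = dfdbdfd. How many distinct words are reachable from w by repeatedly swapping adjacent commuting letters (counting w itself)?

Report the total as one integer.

35

drop 0:d onto floor
drop 1:f onto floor
drop 2:d onto {0:d}
drop 3:b onto {1:f}
drop 4:d onto {2:d}
drop 5:f onto {3:b}
drop 6:d onto {4:d}
ground layer = {0:d, 1:f}
drop-orders for the pieces not yet dropped (sum over which currently-grounded one goes next):
  1 to go: {5} 1  {6} 1
  2 to go: {3,5} 1  {4,6} 1  {5,6} 2
  3 to go: {1,3,5} 1  {2,4,6} 1  {3,5,6} 3  {4,5,6} 3
  4 to go: {0,2,4,6} 1  {1,3,5,6} 4  {2,4,5,6} 4  {3,4,5,6} 6
  5 to go: {0,2,4,5,6} 5  {1,3,4,5,6} 10  {2,3,4,5,6} 10
  if 0:d drops first: 20 orders
  if 1:f drops first: 15 orders
heap linearizations: 35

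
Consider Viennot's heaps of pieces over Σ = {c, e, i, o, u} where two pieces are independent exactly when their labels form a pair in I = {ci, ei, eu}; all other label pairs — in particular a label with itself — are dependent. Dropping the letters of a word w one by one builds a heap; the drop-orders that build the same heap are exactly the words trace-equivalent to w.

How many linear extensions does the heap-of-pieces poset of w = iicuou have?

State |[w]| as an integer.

3

piece 0:i — minimal
piece 1:i rests on {0:i}
piece 2:c — minimal
piece 3:u rests on {1:i, 2:c}
piece 4:o rests on {3:u}
piece 5:u rests on {4:o}
minimal pieces: {0:i, 2:c}
ways to finish when only these pieces remain (= sum over removing one remaining piece with nothing left below it):
  1 left: {5}→1
  2 left: {4,5}→1
  3 left: {3,4,5}→1
  4 left: {1,3,4,5}→1  {2,3,4,5}→1
  placing 0:i first → 2 extensions
  placing 2:c first → 1 extensions
total linear extensions = 3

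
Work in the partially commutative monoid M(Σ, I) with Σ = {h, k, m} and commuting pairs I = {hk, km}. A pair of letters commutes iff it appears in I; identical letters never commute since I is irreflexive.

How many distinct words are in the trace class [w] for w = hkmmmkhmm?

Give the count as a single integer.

36

0(h) covers ∅
1(k) covers ∅
2(m) covers 0:h
3(m) covers 2:m
4(m) covers 3:m
5(k) covers 1:k
6(h) covers 4:m
7(m) covers 6:h
8(m) covers 7:m
floor of heap: 0:h, 1:k
completions by unplaced set U, small U first (add the entries for U minus each lowest piece of U):
  |U|=1: {5}:1  {8}:1
  |U|=2: {1,5}:1  {5,8}:2  {7,8}:1
  |U|=3: {1,5,8}:3  {5,7,8}:3  {6,7,8}:1
  |U|=4: {1,5,7,8}:6  {4,6,7,8}:1  {5,6,7,8}:4
  |U|=5: {1,5,6,7,8}:10  {3,4,6,7,8}:1  {4,5,6,7,8}:5
  |U|=6: {1,4,5,6,7,8}:15  {2,3,4,6,7,8}:1  {3,4,5,6,7,8}:6
  |U|=7: {0,2,3,4,6,7,8}:1  {1,3,4,5,6,7,8}:21  {2,3,4,5,6,7,8}:7
  start at 0(h): 28
  start at 1(k): 8
sum over floor = 36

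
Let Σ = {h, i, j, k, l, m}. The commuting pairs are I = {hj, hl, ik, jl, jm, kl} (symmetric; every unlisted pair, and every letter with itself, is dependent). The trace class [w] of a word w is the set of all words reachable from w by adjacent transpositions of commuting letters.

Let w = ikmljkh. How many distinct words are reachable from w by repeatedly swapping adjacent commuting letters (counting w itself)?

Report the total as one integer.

14

#0=i has no predecessor
#1=k has no predecessor
#2=m depends on [0:i, 1:k]
#3=l depends on [2:m]
#4=j depends on [0:i, 1:k]
#5=k depends on [2:m, 4:j]
#6=h depends on [5:k]
sources: [0:i, 1:k]
N(rest) = Σ N(rest − s) over sources s of rest; N(one piece) = 1:
  size 1 → [3]=1  [6]=1
  size 2 → [3,6]=2  [5,6]=1
  size 3 → [3,5,6]=3  [4,5,6]=1
  size 4 → [2,3,5,6]=3  [3,4,5,6]=4
  size 5 → [2,3,4,5,6]=7
  first=0(i) contributes 7
  first=1(k) contributes 7
|[w]| = 14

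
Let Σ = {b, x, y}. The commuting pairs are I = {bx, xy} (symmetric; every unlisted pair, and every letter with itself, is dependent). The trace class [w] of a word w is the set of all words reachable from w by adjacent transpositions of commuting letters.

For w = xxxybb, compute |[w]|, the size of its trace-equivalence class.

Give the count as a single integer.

20

0(x) covers ∅
1(x) covers 0:x
2(x) covers 1:x
3(y) covers ∅
4(b) covers 3:y
5(b) covers 4:b
floor of heap: 0:x, 3:y
completions by unplaced set U, small U first (add the entries for U minus each lowest piece of U):
  |U|=1: {2}:1  {5}:1
  |U|=2: {1,2}:1  {2,5}:2  {4,5}:1
  |U|=3: {0,1,2}:1  {1,2,5}:3  {2,4,5}:3  {3,4,5}:1
  |U|=4: {0,1,2,5}:4  {1,2,4,5}:6  {2,3,4,5}:4
  start at 0(x): 10
  start at 3(y): 10
sum over floor = 20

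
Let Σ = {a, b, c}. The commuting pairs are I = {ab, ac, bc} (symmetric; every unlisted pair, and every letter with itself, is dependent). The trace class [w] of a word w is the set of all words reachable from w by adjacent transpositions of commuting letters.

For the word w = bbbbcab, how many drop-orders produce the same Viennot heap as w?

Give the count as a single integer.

drop 0:b onto floor
drop 1:b onto {0:b}
drop 2:b onto {1:b}
drop 3:b onto {2:b}
drop 4:c onto floor
drop 5:a onto floor
drop 6:b onto {3:b}
ground layer = {0:b, 4:c, 5:a}
drop-orders for the pieces not yet dropped (sum over which currently-grounded one goes next):
  1 to go: {4} 1  {5} 1  {6} 1
  2 to go: {3,6} 1  {4,5} 2  {4,6} 2  {5,6} 2
  3 to go: {2,3,6} 1  {3,4,6} 3  {3,5,6} 3  {4,5,6} 6
  4 to go: {1,2,3,6} 1  {2,3,4,6} 4  {2,3,5,6} 4  {3,4,5,6} 12
  5 to go: {0,1,2,3,6} 1  {1,2,3,4,6} 5  {1,2,3,5,6} 5  {2,3,4,5,6} 20
  if 0:b drops first: 30 orders
  if 4:c drops first: 6 orders
  if 5:a drops first: 6 orders
heap linearizations: 42

42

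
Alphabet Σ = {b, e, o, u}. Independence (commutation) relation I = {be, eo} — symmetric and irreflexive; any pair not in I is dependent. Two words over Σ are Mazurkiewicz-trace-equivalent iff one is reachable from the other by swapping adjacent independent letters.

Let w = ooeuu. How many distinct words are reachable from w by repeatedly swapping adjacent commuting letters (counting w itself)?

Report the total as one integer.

3

0(o) covers ∅
1(o) covers 0:o
2(e) covers ∅
3(u) covers 1:o, 2:e
4(u) covers 3:u
floor of heap: 0:o, 2:e
completions by unplaced set U, small U first (add the entries for U minus each lowest piece of U):
  |U|=1: {4}:1
  |U|=2: {3,4}:1
  |U|=3: {1,3,4}:1  {2,3,4}:1
  start at 0(o): 2
  start at 2(e): 1
sum over floor = 3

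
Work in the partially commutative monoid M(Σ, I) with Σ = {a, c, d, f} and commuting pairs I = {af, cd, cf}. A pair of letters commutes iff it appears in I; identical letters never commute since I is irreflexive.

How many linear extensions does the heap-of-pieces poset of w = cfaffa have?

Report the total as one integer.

20

#0=c has no predecessor
#1=f has no predecessor
#2=a depends on [0:c]
#3=f depends on [1:f]
#4=f depends on [3:f]
#5=a depends on [2:a]
sources: [0:c, 1:f]
N(rest) = Σ N(rest − s) over sources s of rest; N(one piece) = 1:
  size 1 → [4]=1  [5]=1
  size 2 → [2,5]=1  [3,4]=1  [4,5]=2
  size 3 → [0,2,5]=1  [1,3,4]=1  [2,4,5]=3  [3,4,5]=3
  size 4 → [0,2,4,5]=4  [1,3,4,5]=4  [2,3,4,5]=6
  first=0(c) contributes 10
  first=1(f) contributes 10
|[w]| = 20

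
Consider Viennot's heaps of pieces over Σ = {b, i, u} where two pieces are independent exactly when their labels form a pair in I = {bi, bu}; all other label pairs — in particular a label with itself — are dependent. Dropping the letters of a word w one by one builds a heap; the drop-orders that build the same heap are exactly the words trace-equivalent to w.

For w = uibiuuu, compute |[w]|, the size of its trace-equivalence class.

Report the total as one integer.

piece 0:u — minimal
piece 1:i rests on {0:u}
piece 2:b — minimal
piece 3:i rests on {1:i}
piece 4:u rests on {3:i}
piece 5:u rests on {4:u}
piece 6:u rests on {5:u}
minimal pieces: {0:u, 2:b}
ways to finish when only these pieces remain (= sum over removing one remaining piece with nothing left below it):
  1 left: {2}→1  {6}→1
  2 left: {2,6}→2  {5,6}→1
  3 left: {2,5,6}→3  {4,5,6}→1
  4 left: {2,4,5,6}→4  {3,4,5,6}→1
  5 left: {1,3,4,5,6}→1  {2,3,4,5,6}→5
  placing 0:u first → 6 extensions
  placing 2:b first → 1 extensions
total linear extensions = 7

7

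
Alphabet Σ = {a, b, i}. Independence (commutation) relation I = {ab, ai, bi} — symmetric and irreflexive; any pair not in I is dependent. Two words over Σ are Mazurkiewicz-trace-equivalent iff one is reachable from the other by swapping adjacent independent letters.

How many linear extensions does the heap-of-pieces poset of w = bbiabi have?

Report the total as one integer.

drop 0:b onto floor
drop 1:b onto {0:b}
drop 2:i onto floor
drop 3:a onto floor
drop 4:b onto {1:b}
drop 5:i onto {2:i}
ground layer = {0:b, 2:i, 3:a}
drop-orders for the pieces not yet dropped (sum over which currently-grounded one goes next):
  1 to go: {3} 1  {4} 1  {5} 1
  2 to go: {1,4} 1  {2,5} 1  {3,4} 2  {3,5} 2  {4,5} 2
  3 to go: {0,1,4} 1  {1,3,4} 3  {1,4,5} 3  {2,3,5} 3  {2,4,5} 3  {3,4,5} 6
  4 to go: {0,1,3,4} 4  {0,1,4,5} 4  {1,2,4,5} 6  {1,3,4,5} 12  {2,3,4,5} 12
  if 0:b drops first: 30 orders
  if 2:i drops first: 20 orders
  if 3:a drops first: 10 orders
heap linearizations: 60

60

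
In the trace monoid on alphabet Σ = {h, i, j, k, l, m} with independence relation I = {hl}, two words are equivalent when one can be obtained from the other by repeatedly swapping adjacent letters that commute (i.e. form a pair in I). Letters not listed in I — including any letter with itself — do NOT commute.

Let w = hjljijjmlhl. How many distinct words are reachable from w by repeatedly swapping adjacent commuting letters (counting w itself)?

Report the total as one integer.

3

drop 0:h onto floor
drop 1:j onto {0:h}
drop 2:l onto {1:j}
drop 3:j onto {2:l}
drop 4:i onto {3:j}
drop 5:j onto {4:i}
drop 6:j onto {5:j}
drop 7:m onto {6:j}
drop 8:l onto {7:m}
drop 9:h onto {7:m}
drop 10:l onto {8:l}
ground layer = {0:h}
drop-orders for the pieces not yet dropped (sum over which currently-grounded one goes next):
  1 to go: {9} 1  {10} 1
  2 to go: {8,10} 1  {9,10} 2
  3 to go: {8,9,10} 3
  4 to go: {7,8,9,10} 3
  5 to go: {6,7,8,9,10} 3
  6 to go: {5,6,7,8,9,10} 3
  7 to go: {4,5,6,7,8,9,10} 3
  8 to go: {3,4,5,6,7,8,9,10} 3
  9 to go: {2,3,4,5,6,7,8,9,10} 3
  if 0:h drops first: 3 orders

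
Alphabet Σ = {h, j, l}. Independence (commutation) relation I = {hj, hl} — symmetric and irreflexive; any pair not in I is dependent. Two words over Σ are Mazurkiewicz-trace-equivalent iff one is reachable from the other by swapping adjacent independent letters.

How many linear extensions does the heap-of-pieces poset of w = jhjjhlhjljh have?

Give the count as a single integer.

drop 0:j onto floor
drop 1:h onto floor
drop 2:j onto {0:j}
drop 3:j onto {2:j}
drop 4:h onto {1:h}
drop 5:l onto {3:j}
drop 6:h onto {4:h}
drop 7:j onto {5:l}
drop 8:l onto {7:j}
drop 9:j onto {8:l}
drop 10:h onto {6:h}
ground layer = {0:j, 1:h}
drop-orders for the pieces not yet dropped (sum over which currently-grounded one goes next):
  1 to go: {9} 1  {10} 1
  2 to go: {6,10} 1  {8,9} 1  {9,10} 2
  3 to go: {4,6,10} 1  {6,9,10} 3  {7,8,9} 1  {8,9,10} 3
  4 to go: {1,4,6,10} 1  {4,6,9,10} 4  {5,7,8,9} 1  {6,8,9,10} 6  {7,8,9,10} 4
  5 to go: {1,4,6,9,10} 5  {3,5,7,8,9} 1  {4,6,8,9,10} 10  {5,7,8,9,10} 5  {6,7,8,9,10} 10
  6 to go: {1,4,6,8,9,10} 15  {2,3,5,7,8,9} 1  {3,5,7,8,9,10} 6  {4,6,7,8,9,10} 20  {5,6,7,8,9,10} 15
  7 to go: {0,2,3,5,7,8,9} 1  {1,4,6,7,8,9,10} 35  {2,3,5,7,8,9,10} 7  {3,5,6,7,8,9,10} 21  {4,5,6,7,8,9,10} 35
  8 to go: {0,2,3,5,7,8,9,10} 8  {1,4,5,6,7,8,9,10} 70  {2,3,5,6,7,8,9,10} 28  {3,4,5,6,7,8,9,10} 56
  9 to go: {0,2,3,5,6,7,8,9,10} 36  {1,3,4,5,6,7,8,9,10} 126  {2,3,4,5,6,7,8,9,10} 84
  if 0:j drops first: 210 orders
  if 1:h drops first: 120 orders
heap linearizations: 330

330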